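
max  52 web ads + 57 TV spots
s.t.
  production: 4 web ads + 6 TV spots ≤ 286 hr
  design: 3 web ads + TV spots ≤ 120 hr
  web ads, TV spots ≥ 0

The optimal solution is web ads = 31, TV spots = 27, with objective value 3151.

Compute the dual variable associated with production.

At the optimum: production uses 286 of 286 (binding); design uses 120 of 120 (binding).
The binding rows give the dual system: 4·y_production + 3·y_design = 52 and 6·y_production + 1·y_design = 57.
This yields shadow prices y_production = 8.5, y_design = 6.
Shadow price of production = 8.5.

8.5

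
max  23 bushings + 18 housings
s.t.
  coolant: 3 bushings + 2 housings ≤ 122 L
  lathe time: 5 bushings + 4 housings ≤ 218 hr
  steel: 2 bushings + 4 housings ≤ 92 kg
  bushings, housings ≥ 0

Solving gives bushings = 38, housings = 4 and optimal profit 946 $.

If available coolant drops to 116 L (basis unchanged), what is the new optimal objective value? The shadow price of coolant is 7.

Δb = -6, so new z* = 946 + (7)·(-6) = 946 − 42 = 904.

904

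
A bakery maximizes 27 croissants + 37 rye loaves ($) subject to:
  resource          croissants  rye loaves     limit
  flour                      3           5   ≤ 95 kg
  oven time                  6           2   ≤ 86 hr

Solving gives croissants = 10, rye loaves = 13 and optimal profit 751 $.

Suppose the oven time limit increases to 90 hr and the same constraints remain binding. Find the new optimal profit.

Check each constraint at x*: flour 95/95 (tight); oven time 86/86 (tight).
From A_Bᵀ y = c: 3·y_flour + 6·y_oven time = 27; 5·y_flour + 2·y_oven time = 37.
→ y_flour = 7 and y_oven time = 1.
Δz = y_oven time·Δb = 1 × (4) = 4, so new z* = 751 + 4 = 755.

755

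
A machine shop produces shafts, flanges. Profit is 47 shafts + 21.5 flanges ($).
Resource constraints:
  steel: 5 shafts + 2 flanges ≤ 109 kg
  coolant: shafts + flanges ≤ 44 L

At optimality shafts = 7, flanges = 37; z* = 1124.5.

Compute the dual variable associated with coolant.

4.5

Both steel and coolant are binding at x*.
Dual feasibility on the basic columns requires 5·y_steel + 1·y_coolant = 47, 2·y_steel + 1·y_coolant = 21.5.
Solving: y_steel = 8.5, y_coolant = 4.5.
Shadow price of coolant = 4.5.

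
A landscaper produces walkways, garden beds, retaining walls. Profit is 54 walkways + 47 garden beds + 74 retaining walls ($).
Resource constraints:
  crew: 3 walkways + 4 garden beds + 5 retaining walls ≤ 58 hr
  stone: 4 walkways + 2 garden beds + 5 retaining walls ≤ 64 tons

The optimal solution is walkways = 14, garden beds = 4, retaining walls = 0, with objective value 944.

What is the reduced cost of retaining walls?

-3.5

Check each constraint at x*: crew 58/58 (tight); stone 64/64 (tight).
The binding rows give the dual system: 3·y_crew + 4·y_stone = 54 and 4·y_crew + 2·y_stone = 47.
→ y_crew = 8 and y_stone = 7.5.
Reduced cost of retaining walls: c₃ − yᵀa₃ = 74 − (8·5 + 7.5·5) = 74 − 77.5 = -3.5.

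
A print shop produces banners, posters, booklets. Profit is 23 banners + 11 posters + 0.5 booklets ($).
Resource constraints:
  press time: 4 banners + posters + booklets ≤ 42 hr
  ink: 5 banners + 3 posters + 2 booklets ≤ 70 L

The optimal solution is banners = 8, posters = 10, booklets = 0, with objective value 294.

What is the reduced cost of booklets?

-7.5

Check each constraint at x*: press time 42/42 (tight); ink 70/70 (tight).
From A_Bᵀ y = c: 4·y_press time + 5·y_ink = 23; 1·y_press time + 3·y_ink = 11.
Solving: y_press time = 2, y_ink = 3.
Reduced cost of booklets: c₃ − yᵀa₃ = 0.5 − (2·1 + 3·2) = 0.5 − 8 = -7.5.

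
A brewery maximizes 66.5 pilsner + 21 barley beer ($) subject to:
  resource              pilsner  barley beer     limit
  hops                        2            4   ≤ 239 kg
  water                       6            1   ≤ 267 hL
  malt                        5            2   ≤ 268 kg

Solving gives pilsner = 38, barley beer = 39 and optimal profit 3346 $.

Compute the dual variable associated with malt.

8.5

Check each constraint at x*: hops 232/239 (slack 7); water 267/267 (tight); malt 268/268 (tight).
By complementary slackness, y = 0 for the non-binding constraint.
From A_Bᵀ y = c: 6·y_water + 5·y_malt = 66.5; 1·y_water + 2·y_malt = 21.
→ y_water = 4 and y_malt = 8.5.
Shadow price of malt = 8.5.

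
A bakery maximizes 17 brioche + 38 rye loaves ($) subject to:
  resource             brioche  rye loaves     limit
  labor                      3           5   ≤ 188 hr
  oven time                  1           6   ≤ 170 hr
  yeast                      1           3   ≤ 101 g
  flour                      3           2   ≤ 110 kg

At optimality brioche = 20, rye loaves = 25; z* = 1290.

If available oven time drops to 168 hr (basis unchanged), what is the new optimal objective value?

1280

Binding: oven time and flour. Non-binding: labor (3 unused), yeast (6 unused).
By complementary slackness, y = 0 for the non-binding constraints.
From A_Bᵀ y = c: 1·y_oven time + 3·y_flour = 17; 6·y_oven time + 2·y_flour = 38.
→ y_oven time = 5 and y_flour = 4.
Δz = y_oven time·Δb = 5 × (-2) = -10, so new z* = 1290 − 10 = 1280.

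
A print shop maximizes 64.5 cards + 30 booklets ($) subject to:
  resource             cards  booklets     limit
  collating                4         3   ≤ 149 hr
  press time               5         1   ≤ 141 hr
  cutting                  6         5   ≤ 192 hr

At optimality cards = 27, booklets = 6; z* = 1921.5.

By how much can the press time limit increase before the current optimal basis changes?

19

Binding constraints: press time, cutting. The basis is B = [[5,1],[6,5]] with det 19.
Per unit increase in press time, x* moves by d = (0.2632, -0.3158).
The basis stays optimal until booklets reaches 0; allowable increase = 19 hr.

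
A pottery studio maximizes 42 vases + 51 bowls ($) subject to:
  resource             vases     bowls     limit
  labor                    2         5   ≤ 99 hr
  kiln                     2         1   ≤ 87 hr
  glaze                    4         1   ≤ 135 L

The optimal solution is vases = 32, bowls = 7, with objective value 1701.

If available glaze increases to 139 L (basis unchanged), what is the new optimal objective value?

Binding: labor and glaze. Non-binding: kiln (16 unused).
Slack constraints have shadow price 0 (complementary slackness).
From A_Bᵀ y = c: 2·y_labor + 4·y_glaze = 42; 5·y_labor + 1·y_glaze = 51.
This yields shadow prices y_labor = 9, y_glaze = 6.
Δz = y_glaze·Δb = 6 × (4) = 24, so new z* = 1701 + 24 = 1725.

1725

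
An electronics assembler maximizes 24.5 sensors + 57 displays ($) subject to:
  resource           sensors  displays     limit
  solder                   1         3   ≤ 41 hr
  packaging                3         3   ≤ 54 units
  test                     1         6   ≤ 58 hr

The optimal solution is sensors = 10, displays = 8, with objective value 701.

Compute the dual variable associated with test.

6.5

Binding: packaging and test. Non-binding: solder (7 unused).
Since solder is not tight, its dual is 0.
From A_Bᵀ y = c: 3·y_packaging + 1·y_test = 24.5; 3·y_packaging + 6·y_test = 57.
→ y_packaging = 6 and y_test = 6.5.
Shadow price of test = 6.5.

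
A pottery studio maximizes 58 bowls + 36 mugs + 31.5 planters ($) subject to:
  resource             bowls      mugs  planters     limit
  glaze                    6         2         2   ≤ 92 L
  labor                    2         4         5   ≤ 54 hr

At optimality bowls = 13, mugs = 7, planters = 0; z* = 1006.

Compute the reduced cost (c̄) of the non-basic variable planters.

Check each constraint at x*: glaze 92/92 (tight); labor 54/54 (tight).
The binding rows give the dual system: 6·y_glaze + 2·y_labor = 58 and 2·y_glaze + 4·y_labor = 36.
→ y_glaze = 8 and y_labor = 5.
Reduced cost of planters: c₃ − yᵀa₃ = 31.5 − (8·2 + 5·5) = 31.5 − 41 = -9.5.

-9.5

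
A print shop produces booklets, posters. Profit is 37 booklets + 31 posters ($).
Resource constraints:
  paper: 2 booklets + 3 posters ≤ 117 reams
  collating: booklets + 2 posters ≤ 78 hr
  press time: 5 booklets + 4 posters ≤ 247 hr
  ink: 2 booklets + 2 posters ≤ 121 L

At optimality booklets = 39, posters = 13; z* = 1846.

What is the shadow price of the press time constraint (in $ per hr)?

Binding: paper and press time. Non-binding: collating (13 unused), ink (17 unused).
By complementary slackness, y = 0 for the non-binding constraints.
From A_Bᵀ y = c: 2·y_paper + 5·y_press time = 37; 3·y_paper + 4·y_press time = 31.
→ y_paper = 1 and y_press time = 7.
Shadow price of press time = 7.

7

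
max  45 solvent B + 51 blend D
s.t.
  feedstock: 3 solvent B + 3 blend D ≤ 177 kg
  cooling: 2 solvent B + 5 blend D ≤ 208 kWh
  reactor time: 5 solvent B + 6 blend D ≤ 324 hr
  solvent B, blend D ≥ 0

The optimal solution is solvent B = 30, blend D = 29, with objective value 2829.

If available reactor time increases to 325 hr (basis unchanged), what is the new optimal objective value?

At the optimum: feedstock uses 177 of 177 (binding); cooling uses 205 of 208 (slack = 3); reactor time uses 324 of 324 (binding).
By complementary slackness, y = 0 for the non-binding constraint.
From A_Bᵀ y = c: 3·y_feedstock + 5·y_reactor time = 45; 3·y_feedstock + 6·y_reactor time = 51.
This yields shadow prices y_feedstock = 5, y_reactor time = 6.
Δz = y_reactor time·Δb = 6 × (1) = 6, so new z* = 2829 + 6 = 2835.

2835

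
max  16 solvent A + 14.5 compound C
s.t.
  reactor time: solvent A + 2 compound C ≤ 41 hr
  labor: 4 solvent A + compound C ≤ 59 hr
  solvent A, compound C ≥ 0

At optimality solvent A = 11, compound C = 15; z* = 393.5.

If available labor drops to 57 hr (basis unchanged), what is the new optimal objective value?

Check each constraint at x*: reactor time 41/41 (tight); labor 59/59 (tight).
From A_Bᵀ y = c: 1·y_reactor time + 4·y_labor = 16; 2·y_reactor time + 1·y_labor = 14.5.
→ y_reactor time = 6 and y_labor = 2.5.
Δz = y_labor·Δb = 2.5 × (-2) = -5, so new z* = 393.5 − 5 = 388.5.

388.5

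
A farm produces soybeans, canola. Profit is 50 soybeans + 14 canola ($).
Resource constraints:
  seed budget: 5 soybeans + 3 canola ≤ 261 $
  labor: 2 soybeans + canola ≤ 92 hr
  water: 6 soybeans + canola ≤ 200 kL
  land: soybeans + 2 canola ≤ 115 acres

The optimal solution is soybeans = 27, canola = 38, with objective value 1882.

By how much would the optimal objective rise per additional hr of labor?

Check each constraint at x*: seed budget 249/261 (slack 12); labor 92/92 (tight); water 200/200 (tight); land 103/115 (slack 12).
Slack constraints have shadow price 0 (complementary slackness).
Dual feasibility on the basic columns requires 2·y_labor + 6·y_water = 50, 1·y_labor + 1·y_water = 14.
→ y_labor = 8.5 and y_water = 5.5.
Shadow price of labor = 8.5.

8.5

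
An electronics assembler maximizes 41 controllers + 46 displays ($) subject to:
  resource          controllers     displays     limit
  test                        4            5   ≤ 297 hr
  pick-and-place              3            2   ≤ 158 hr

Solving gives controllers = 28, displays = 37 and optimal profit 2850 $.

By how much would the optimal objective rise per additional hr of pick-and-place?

Both test and pick-and-place are binding at x*.
Dual feasibility on the basic columns requires 4·y_test + 3·y_pick-and-place = 41, 5·y_test + 2·y_pick-and-place = 46.
→ y_test = 8 and y_pick-and-place = 3.
Shadow price of pick-and-place = 3.

3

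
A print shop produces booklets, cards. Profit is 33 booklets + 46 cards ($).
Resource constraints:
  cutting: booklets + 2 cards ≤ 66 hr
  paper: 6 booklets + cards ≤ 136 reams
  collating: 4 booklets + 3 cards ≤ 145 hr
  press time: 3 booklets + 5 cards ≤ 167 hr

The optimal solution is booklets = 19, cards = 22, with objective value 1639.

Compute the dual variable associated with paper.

Binding: paper and press time. Non-binding: cutting (3 unused), collating (3 unused).
Slack constraints have shadow price 0 (complementary slackness).
The binding rows give the dual system: 6·y_paper + 3·y_press time = 33 and 1·y_paper + 5·y_press time = 46.
→ y_paper = 1 and y_press time = 9.
Shadow price of paper = 1.

1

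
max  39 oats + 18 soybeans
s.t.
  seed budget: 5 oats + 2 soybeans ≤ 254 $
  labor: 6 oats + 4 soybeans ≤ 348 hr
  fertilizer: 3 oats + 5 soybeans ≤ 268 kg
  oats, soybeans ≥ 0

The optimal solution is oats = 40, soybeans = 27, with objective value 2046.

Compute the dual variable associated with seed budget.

6

At the optimum: seed budget uses 254 of 254 (binding); labor uses 348 of 348 (binding); fertilizer uses 255 of 268 (slack = 13).
By complementary slackness, y = 0 for the non-binding constraint.
The binding rows give the dual system: 5·y_seed budget + 6·y_labor = 39 and 2·y_seed budget + 4·y_labor = 18.
This yields shadow prices y_seed budget = 6, y_labor = 1.5.
Shadow price of seed budget = 6.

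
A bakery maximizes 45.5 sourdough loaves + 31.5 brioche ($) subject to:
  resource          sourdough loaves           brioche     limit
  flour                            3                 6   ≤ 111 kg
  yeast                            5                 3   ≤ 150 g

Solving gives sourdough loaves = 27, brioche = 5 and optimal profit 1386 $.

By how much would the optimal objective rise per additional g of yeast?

8.5

Check each constraint at x*: flour 111/111 (tight); yeast 150/150 (tight).
Dual feasibility on the basic columns requires 3·y_flour + 5·y_yeast = 45.5, 6·y_flour + 3·y_yeast = 31.5.
Solving: y_flour = 1, y_yeast = 8.5.
Shadow price of yeast = 8.5.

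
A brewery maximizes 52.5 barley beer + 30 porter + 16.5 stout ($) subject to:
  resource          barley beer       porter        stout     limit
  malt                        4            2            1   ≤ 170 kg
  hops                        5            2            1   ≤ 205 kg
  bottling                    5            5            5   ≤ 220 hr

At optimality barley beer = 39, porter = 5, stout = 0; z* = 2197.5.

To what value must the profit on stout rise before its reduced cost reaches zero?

22.5

Check each constraint at x*: malt 166/170 (slack 4); hops 205/205 (tight); bottling 220/220 (tight).
By complementary slackness, y = 0 for the non-binding constraint.
Dual feasibility on the basic columns requires 5·y_hops + 5·y_bottling = 52.5, 2·y_hops + 5·y_bottling = 30.
This yields shadow prices y_hops = 7.5, y_bottling = 3.
stout enters the basis when its profit ≥ yᵀa₃ = 7.5·1 + 3·5 = 22.5.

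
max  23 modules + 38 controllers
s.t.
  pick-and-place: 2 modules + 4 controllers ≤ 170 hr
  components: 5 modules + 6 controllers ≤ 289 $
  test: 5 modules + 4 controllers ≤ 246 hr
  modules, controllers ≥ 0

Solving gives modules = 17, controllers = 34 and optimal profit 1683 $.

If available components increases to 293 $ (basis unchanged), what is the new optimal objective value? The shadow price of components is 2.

Δb = 4, so new z* = 1683 + (2)·(4) = 1683 + 8 = 1691.

1691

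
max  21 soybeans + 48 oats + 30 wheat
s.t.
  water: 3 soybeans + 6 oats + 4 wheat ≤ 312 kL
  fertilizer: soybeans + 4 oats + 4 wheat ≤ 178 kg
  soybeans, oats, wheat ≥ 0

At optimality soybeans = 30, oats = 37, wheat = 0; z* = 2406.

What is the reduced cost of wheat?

-6

Both water and fertilizer are binding at x*.
From A_Bᵀ y = c: 3·y_water + 1·y_fertilizer = 21; 6·y_water + 4·y_fertilizer = 48.
This yields shadow prices y_water = 6, y_fertilizer = 3.
Reduced cost of wheat: c₃ − yᵀa₃ = 30 − (6·4 + 3·4) = 30 − 36 = -6.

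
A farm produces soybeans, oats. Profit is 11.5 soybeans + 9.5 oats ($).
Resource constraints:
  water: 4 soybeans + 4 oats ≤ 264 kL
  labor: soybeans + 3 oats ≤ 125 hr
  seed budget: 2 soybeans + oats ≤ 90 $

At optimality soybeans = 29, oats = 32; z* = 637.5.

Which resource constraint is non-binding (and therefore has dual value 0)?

water: 244/264 (slack 20)
labor: 125/125 (binding)
seed budget: 90/90 (binding)
By complementary slackness, a constraint with positive slack has shadow price 0 → water.

water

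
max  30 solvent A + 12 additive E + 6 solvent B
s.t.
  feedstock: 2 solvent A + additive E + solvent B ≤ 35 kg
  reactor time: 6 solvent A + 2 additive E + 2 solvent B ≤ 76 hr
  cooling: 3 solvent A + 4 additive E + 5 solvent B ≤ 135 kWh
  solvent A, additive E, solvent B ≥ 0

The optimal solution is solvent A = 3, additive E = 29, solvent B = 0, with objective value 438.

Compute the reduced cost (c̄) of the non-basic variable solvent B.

Binding: feedstock and reactor time. Non-binding: cooling (10 unused).
By complementary slackness, y = 0 for the non-binding constraint.
The binding rows give the dual system: 2·y_feedstock + 6·y_reactor time = 30 and 1·y_feedstock + 2·y_reactor time = 12.
This yields shadow prices y_feedstock = 6, y_reactor time = 3.
Reduced cost of solvent B: c₃ − yᵀa₃ = 6 − (6·1 + 3·2) = 6 − 12 = -6.

-6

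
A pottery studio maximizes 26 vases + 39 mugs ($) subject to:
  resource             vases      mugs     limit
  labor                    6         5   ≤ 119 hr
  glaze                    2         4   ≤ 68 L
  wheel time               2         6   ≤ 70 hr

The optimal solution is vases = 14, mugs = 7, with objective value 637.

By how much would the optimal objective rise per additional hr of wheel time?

4

At the optimum: labor uses 119 of 119 (binding); glaze uses 56 of 68 (slack = 12); wheel time uses 70 of 70 (binding).
Slack constraints have shadow price 0 (complementary slackness).
The binding rows give the dual system: 6·y_labor + 2·y_wheel time = 26 and 5·y_labor + 6·y_wheel time = 39.
This yields shadow prices y_labor = 3, y_wheel time = 4.
Shadow price of wheel time = 4.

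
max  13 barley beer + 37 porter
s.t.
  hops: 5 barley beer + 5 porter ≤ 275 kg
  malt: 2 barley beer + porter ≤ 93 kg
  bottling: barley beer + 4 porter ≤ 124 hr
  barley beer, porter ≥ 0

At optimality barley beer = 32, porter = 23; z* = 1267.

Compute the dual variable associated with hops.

1

At the optimum: hops uses 275 of 275 (binding); malt uses 87 of 93 (slack = 6); bottling uses 124 of 124 (binding).
By complementary slackness, y = 0 for the non-binding constraint.
The binding rows give the dual system: 5·y_hops + 1·y_bottling = 13 and 5·y_hops + 4·y_bottling = 37.
Solving: y_hops = 1, y_bottling = 8.
Shadow price of hops = 1.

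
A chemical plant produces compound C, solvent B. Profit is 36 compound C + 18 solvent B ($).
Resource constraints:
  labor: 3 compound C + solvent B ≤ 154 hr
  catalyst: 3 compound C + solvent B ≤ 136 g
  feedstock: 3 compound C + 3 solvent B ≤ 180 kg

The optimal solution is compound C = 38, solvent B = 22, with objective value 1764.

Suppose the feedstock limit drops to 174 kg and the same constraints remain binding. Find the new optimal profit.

1746

Binding: catalyst and feedstock. Non-binding: labor (18 unused).
Since labor is not tight, its dual is 0.
The binding rows give the dual system: 3·y_catalyst + 3·y_feedstock = 36 and 1·y_catalyst + 3·y_feedstock = 18.
This yields shadow prices y_catalyst = 9, y_feedstock = 3.
Δz = y_feedstock·Δb = 3 × (-6) = -18, so new z* = 1764 − 18 = 1746.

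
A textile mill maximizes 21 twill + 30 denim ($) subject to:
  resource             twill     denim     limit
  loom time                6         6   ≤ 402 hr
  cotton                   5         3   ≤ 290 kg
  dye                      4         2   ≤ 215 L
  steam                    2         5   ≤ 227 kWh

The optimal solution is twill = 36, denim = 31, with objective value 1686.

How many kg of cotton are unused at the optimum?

cotton used = 5·36 + 3·31 = 273; slack = 290 − 273 = 17.

17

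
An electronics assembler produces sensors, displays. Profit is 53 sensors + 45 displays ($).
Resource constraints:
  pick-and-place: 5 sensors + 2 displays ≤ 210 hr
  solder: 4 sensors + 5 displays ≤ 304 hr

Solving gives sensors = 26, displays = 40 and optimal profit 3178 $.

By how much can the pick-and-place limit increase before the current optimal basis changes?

Binding constraints: pick-and-place, solder. The basis is B = [[5,2],[4,5]] with det 17.
Per unit increase in pick-and-place, x* moves by d = (0.2941, -0.2353).
The basis stays optimal until displays reaches 0; allowable increase = 170 hr.

170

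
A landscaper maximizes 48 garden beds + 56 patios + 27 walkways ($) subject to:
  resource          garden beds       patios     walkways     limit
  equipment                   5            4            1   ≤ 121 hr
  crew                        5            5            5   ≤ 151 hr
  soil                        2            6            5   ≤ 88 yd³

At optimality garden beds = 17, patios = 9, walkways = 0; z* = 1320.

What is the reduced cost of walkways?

Check each constraint at x*: equipment 121/121 (tight); crew 130/151 (slack 21); soil 88/88 (tight).
Slack constraints have shadow price 0 (complementary slackness).
The binding rows give the dual system: 5·y_equipment + 2·y_soil = 48 and 4·y_equipment + 6·y_soil = 56.
Solving: y_equipment = 8, y_soil = 4.
Reduced cost of walkways: c₃ − yᵀa₃ = 27 − (8·1 + 4·5) = 27 − 28 = -1.

-1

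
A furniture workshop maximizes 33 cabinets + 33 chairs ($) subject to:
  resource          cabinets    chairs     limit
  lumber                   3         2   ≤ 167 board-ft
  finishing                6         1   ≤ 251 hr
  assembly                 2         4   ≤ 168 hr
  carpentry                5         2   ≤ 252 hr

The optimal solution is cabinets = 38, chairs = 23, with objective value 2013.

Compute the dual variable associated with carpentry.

Check each constraint at x*: lumber 160/167 (slack 7); finishing 251/251 (tight); assembly 168/168 (tight); carpentry 236/252 (slack 16).
By complementary slackness, y = 0 for the non-binding constraints.
The binding rows give the dual system: 6·y_finishing + 2·y_assembly = 33 and 1·y_finishing + 4·y_assembly = 33.
This yields shadow prices y_finishing = 3, y_assembly = 7.5.
Shadow price of carpentry = 0.

0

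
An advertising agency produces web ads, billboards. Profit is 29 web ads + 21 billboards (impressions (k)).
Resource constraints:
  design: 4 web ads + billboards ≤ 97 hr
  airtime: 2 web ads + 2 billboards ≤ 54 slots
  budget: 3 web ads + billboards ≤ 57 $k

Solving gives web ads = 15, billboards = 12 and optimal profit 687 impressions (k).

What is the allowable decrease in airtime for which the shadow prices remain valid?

16

Binding constraints: airtime, budget. The basis is B = [[2,2],[3,1]] with det -4.
Per unit decrease in airtime, x* moves by d = (0.25, -0.75).
The basis stays optimal until billboards reaches 0; allowable decrease = 16 slots.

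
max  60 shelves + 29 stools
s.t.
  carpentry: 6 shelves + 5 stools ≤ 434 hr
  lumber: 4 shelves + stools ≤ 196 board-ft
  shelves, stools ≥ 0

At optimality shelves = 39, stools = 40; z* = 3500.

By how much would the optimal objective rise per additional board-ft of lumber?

At the optimum: carpentry uses 434 of 434 (binding); lumber uses 196 of 196 (binding).
From A_Bᵀ y = c: 6·y_carpentry + 4·y_lumber = 60; 5·y_carpentry + 1·y_lumber = 29.
This yields shadow prices y_carpentry = 4, y_lumber = 9.
Shadow price of lumber = 9.

9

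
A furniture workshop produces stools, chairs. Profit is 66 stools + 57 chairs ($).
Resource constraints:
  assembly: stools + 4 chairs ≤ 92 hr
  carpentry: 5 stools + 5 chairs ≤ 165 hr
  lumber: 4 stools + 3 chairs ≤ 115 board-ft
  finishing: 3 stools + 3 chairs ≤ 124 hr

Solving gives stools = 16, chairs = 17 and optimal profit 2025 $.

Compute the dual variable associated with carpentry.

Check each constraint at x*: assembly 84/92 (slack 8); carpentry 165/165 (tight); lumber 115/115 (tight); finishing 99/124 (slack 25).
Slack constraints have shadow price 0 (complementary slackness).
The binding rows give the dual system: 5·y_carpentry + 4·y_lumber = 66 and 5·y_carpentry + 3·y_lumber = 57.
This yields shadow prices y_carpentry = 6, y_lumber = 9.
Shadow price of carpentry = 6.

6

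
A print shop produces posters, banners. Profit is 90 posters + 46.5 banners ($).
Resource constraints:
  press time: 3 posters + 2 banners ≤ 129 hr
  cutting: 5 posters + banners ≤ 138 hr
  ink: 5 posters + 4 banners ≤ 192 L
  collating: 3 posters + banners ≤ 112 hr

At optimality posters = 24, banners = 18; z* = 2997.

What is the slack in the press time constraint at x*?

press time used = 3·24 + 2·18 = 108; slack = 129 − 108 = 21.

21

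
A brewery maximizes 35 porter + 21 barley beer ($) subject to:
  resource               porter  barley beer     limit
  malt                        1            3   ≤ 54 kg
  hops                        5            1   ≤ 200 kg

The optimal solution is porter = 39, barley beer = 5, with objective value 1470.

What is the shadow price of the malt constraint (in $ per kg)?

5

At the optimum: malt uses 54 of 54 (binding); hops uses 200 of 200 (binding).
From A_Bᵀ y = c: 1·y_malt + 5·y_hops = 35; 3·y_malt + 1·y_hops = 21.
Solving: y_malt = 5, y_hops = 6.
Shadow price of malt = 5.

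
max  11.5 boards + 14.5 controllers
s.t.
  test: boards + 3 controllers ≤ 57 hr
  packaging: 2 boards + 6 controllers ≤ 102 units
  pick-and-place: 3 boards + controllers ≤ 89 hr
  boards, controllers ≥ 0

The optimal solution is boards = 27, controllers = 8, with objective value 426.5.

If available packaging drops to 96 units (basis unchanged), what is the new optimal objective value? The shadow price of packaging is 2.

Δb = -6, so new z* = 426.5 + (2)·(-6) = 426.5 − 12 = 414.5.

414.5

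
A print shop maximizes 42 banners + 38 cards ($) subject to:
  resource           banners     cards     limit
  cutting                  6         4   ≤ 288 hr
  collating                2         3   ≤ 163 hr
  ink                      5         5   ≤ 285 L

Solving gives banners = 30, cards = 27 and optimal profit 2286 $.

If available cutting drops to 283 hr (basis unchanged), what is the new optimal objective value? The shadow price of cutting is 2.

Δb = -5, so new z* = 2286 + (2)·(-5) = 2286 − 10 = 2276.

2276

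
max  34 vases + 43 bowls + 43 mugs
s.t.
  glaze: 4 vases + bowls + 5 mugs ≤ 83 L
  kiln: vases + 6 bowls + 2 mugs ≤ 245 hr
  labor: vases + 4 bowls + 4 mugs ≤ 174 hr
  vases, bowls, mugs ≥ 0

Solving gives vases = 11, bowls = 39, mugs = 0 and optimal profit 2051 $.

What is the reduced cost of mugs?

-4

Binding: glaze and kiln. Non-binding: labor (7 unused).
Since labor is not tight, its dual is 0.
From A_Bᵀ y = c: 4·y_glaze + 1·y_kiln = 34; 1·y_glaze + 6·y_kiln = 43.
→ y_glaze = 7 and y_kiln = 6.
Reduced cost of mugs: c₃ − yᵀa₃ = 43 − (7·5 + 6·2) = 43 − 47 = -4.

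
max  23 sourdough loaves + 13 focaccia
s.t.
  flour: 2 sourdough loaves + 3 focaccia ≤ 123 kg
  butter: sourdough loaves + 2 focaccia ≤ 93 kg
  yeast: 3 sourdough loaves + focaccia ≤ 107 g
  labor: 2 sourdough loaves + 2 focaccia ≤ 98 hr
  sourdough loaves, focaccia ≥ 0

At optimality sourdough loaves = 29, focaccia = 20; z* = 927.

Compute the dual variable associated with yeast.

Check each constraint at x*: flour 118/123 (slack 5); butter 69/93 (slack 24); yeast 107/107 (tight); labor 98/98 (tight).
Since flour, butter are not tight, their duals are 0.
From A_Bᵀ y = c: 3·y_yeast + 2·y_labor = 23; 1·y_yeast + 2·y_labor = 13.
→ y_yeast = 5 and y_labor = 4.
Shadow price of yeast = 5.

5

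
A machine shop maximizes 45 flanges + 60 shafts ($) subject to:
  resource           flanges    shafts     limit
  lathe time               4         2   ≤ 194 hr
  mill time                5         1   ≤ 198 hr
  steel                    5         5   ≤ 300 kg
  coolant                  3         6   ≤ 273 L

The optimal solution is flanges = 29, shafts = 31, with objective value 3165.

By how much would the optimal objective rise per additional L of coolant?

Check each constraint at x*: lathe time 178/194 (slack 16); mill time 176/198 (slack 22); steel 300/300 (tight); coolant 273/273 (tight).
Slack constraints have shadow price 0 (complementary slackness).
From A_Bᵀ y = c: 5·y_steel + 3·y_coolant = 45; 5·y_steel + 6·y_coolant = 60.
Solving: y_steel = 6, y_coolant = 5.
Shadow price of coolant = 5.

5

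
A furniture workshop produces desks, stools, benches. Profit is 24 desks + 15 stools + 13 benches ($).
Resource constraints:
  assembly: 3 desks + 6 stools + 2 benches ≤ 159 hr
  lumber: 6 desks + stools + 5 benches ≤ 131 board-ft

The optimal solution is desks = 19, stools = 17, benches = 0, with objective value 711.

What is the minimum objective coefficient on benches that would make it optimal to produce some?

Check each constraint at x*: assembly 159/159 (tight); lumber 131/131 (tight).
Dual feasibility on the basic columns requires 3·y_assembly + 6·y_lumber = 24, 6·y_assembly + 1·y_lumber = 15.
Solving: y_assembly = 2, y_lumber = 3.
benches enters the basis when its profit ≥ yᵀa₃ = 2·2 + 3·5 = 19.

19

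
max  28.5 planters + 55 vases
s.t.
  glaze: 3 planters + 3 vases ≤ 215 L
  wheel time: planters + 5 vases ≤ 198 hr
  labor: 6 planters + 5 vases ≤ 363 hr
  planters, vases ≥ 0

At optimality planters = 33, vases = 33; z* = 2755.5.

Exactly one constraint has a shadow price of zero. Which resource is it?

glaze

glaze: 198/215 (slack 17)
wheel time: 198/198 (binding)
labor: 363/363 (binding)
By complementary slackness, a constraint with positive slack has shadow price 0 → glaze.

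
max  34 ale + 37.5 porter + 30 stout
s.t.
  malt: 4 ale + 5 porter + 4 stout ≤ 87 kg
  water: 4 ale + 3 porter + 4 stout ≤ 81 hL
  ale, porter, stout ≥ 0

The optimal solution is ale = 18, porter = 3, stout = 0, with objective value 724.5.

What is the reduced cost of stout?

-4

Check each constraint at x*: malt 87/87 (tight); water 81/81 (tight).
The binding rows give the dual system: 4·y_malt + 4·y_water = 34 and 5·y_malt + 3·y_water = 37.5.
Solving: y_malt = 6, y_water = 2.5.
Reduced cost of stout: c₃ − yᵀa₃ = 30 − (6·4 + 2.5·4) = 30 − 34 = -4.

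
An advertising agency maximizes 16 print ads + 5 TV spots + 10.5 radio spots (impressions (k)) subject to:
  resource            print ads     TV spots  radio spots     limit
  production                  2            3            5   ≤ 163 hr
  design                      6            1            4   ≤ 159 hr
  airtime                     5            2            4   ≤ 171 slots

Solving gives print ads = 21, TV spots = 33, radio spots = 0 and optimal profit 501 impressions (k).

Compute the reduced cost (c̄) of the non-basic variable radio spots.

Check each constraint at x*: production 141/163 (slack 22); design 159/159 (tight); airtime 171/171 (tight).
Slack constraints have shadow price 0 (complementary slackness).
From A_Bᵀ y = c: 6·y_design + 5·y_airtime = 16; 1·y_design + 2·y_airtime = 5.
Solving: y_design = 1, y_airtime = 2.
Reduced cost of radio spots: c₃ − yᵀa₃ = 10.5 − (1·4 + 2·4) = 10.5 − 12 = -1.5.

-1.5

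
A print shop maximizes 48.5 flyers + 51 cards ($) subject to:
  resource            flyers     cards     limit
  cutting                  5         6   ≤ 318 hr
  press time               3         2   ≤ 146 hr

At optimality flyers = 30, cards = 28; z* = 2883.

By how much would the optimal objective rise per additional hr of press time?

4.5

Check each constraint at x*: cutting 318/318 (tight); press time 146/146 (tight).
The binding rows give the dual system: 5·y_cutting + 3·y_press time = 48.5 and 6·y_cutting + 2·y_press time = 51.
This yields shadow prices y_cutting = 7, y_press time = 4.5.
Shadow price of press time = 4.5.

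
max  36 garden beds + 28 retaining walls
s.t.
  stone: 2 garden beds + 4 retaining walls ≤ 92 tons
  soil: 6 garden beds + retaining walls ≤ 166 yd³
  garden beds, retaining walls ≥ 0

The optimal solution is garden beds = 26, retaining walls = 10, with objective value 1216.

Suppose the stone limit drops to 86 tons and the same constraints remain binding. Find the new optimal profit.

Check each constraint at x*: stone 92/92 (tight); soil 166/166 (tight).
The binding rows give the dual system: 2·y_stone + 6·y_soil = 36 and 4·y_stone + 1·y_soil = 28.
This yields shadow prices y_stone = 6, y_soil = 4.
Δz = y_stone·Δb = 6 × (-6) = -36, so new z* = 1216 − 36 = 1180.

1180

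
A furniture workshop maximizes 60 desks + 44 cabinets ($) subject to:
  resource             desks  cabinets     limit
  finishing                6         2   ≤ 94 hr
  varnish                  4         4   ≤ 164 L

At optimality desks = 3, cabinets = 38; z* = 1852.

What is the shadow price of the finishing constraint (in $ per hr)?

Both finishing and varnish are binding at x*.
The binding rows give the dual system: 6·y_finishing + 4·y_varnish = 60 and 2·y_finishing + 4·y_varnish = 44.
This yields shadow prices y_finishing = 4, y_varnish = 9.
Shadow price of finishing = 4.

4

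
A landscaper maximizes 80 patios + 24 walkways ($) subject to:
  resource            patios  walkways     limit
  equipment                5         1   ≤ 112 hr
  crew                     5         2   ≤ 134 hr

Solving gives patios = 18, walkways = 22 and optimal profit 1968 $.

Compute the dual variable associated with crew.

Check each constraint at x*: equipment 112/112 (tight); crew 134/134 (tight).
The binding rows give the dual system: 5·y_equipment + 5·y_crew = 80 and 1·y_equipment + 2·y_crew = 24.
Solving: y_equipment = 8, y_crew = 8.
Shadow price of crew = 8.

8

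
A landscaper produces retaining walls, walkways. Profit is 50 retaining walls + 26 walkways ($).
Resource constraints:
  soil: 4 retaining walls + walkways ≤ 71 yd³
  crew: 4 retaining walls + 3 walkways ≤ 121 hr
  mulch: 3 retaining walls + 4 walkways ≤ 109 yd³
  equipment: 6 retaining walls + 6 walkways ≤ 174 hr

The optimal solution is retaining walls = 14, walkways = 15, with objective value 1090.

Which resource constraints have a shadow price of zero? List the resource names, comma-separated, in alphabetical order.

soil: 71/71 (binding)
crew: 101/121 (slack 20)
mulch: 102/109 (slack 7)
equipment: 174/174 (binding)
By complementary slackness, a constraint with positive slack has shadow price 0 → crew, mulch.

crew, mulch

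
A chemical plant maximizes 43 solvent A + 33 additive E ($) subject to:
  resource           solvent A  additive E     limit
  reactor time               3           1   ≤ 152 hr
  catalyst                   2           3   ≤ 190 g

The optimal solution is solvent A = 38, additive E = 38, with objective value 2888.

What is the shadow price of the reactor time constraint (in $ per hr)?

9

Both reactor time and catalyst are binding at x*.
The binding rows give the dual system: 3·y_reactor time + 2·y_catalyst = 43 and 1·y_reactor time + 3·y_catalyst = 33.
This yields shadow prices y_reactor time = 9, y_catalyst = 8.
Shadow price of reactor time = 9.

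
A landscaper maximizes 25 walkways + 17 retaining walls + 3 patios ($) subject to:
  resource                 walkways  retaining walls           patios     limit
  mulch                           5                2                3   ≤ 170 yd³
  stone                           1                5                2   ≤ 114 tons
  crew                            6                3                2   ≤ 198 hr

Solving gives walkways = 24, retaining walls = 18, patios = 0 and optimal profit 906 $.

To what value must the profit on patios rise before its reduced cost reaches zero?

10

Check each constraint at x*: mulch 156/170 (slack 14); stone 114/114 (tight); crew 198/198 (tight).
Slack constraints have shadow price 0 (complementary slackness).
Dual feasibility on the basic columns requires 1·y_stone + 6·y_crew = 25, 5·y_stone + 3·y_crew = 17.
→ y_stone = 1 and y_crew = 4.
patios enters the basis when its profit ≥ yᵀa₃ = 1·2 + 4·2 = 10.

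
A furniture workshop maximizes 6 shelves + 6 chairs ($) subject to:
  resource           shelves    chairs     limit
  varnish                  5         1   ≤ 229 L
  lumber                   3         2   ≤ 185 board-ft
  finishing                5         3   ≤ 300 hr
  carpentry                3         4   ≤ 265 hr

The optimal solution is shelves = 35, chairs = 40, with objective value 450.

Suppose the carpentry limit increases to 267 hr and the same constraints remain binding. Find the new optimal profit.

At the optimum: varnish uses 215 of 229 (slack = 14); lumber uses 185 of 185 (binding); finishing uses 295 of 300 (slack = 5); carpentry uses 265 of 265 (binding).
Since varnish, finishing are not tight, their duals are 0.
From A_Bᵀ y = c: 3·y_lumber + 3·y_carpentry = 6; 2·y_lumber + 4·y_carpentry = 6.
This yields shadow prices y_lumber = 1, y_carpentry = 1.
Δz = y_carpentry·Δb = 1 × (2) = 2, so new z* = 450 + 2 = 452.

452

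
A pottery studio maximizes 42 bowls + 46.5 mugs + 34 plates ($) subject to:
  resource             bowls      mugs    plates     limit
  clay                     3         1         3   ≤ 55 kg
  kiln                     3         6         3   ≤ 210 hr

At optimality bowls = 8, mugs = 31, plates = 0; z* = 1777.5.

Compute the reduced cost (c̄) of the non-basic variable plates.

Both clay and kiln are binding at x*.
From A_Bᵀ y = c: 3·y_clay + 3·y_kiln = 42; 1·y_clay + 6·y_kiln = 46.5.
Solving: y_clay = 7.5, y_kiln = 6.5.
Reduced cost of plates: c₃ − yᵀa₃ = 34 − (7.5·3 + 6.5·3) = 34 − 42 = -8.

-8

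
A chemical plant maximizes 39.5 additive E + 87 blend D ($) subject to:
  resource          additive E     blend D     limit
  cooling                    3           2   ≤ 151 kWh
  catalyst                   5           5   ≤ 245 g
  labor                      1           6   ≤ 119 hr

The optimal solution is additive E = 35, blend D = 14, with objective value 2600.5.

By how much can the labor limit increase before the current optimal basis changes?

175

Binding constraints: catalyst, labor. The basis is B = [[5,5],[1,6]] with det 25.
Per unit increase in labor, x* moves by d = (-0.2, 0.2).
The basis stays optimal until additive E reaches 0; allowable increase = 175 hr.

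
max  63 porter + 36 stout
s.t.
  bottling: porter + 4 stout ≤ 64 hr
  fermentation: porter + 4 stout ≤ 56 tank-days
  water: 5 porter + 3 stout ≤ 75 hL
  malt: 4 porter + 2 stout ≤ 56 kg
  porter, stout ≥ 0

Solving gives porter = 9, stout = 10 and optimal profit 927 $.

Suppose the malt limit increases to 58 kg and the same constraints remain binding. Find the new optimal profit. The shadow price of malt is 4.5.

Δb = 2, so new z* = 927 + (4.5)·(2) = 927 + 9 = 936.

936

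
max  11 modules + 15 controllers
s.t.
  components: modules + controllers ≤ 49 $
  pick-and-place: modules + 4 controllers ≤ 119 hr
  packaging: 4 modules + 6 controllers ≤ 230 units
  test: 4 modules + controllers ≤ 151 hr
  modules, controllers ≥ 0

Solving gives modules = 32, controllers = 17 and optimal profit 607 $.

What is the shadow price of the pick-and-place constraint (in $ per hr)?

0

Binding: components and packaging. Non-binding: pick-and-place (19 unused), test (6 unused).
By complementary slackness, y = 0 for the non-binding constraints.
Dual feasibility on the basic columns requires 1·y_components + 4·y_packaging = 11, 1·y_components + 6·y_packaging = 15.
→ y_components = 3 and y_packaging = 2.
Shadow price of pick-and-place = 0.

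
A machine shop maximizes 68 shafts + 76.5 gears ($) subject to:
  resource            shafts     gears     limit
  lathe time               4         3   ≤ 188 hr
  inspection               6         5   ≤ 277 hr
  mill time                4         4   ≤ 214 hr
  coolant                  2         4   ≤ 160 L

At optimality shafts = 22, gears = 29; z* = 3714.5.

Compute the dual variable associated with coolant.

Check each constraint at x*: lathe time 175/188 (slack 13); inspection 277/277 (tight); mill time 204/214 (slack 10); coolant 160/160 (tight).
Since lathe time, mill time are not tight, their duals are 0.
From A_Bᵀ y = c: 6·y_inspection + 2·y_coolant = 68; 5·y_inspection + 4·y_coolant = 76.5.
This yields shadow prices y_inspection = 8.5, y_coolant = 8.5.
Shadow price of coolant = 8.5.

8.5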